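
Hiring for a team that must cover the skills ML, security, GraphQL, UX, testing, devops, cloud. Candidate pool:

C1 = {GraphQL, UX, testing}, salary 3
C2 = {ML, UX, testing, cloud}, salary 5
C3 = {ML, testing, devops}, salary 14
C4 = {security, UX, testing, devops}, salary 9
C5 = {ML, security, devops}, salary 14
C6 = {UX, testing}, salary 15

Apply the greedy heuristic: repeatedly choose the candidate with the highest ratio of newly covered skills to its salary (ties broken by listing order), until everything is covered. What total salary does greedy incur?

Pick 1: C1 adds 3 new (GraphQL, UX, testing) at salary 3 (ratio 3/3).
Pick 2: C2 adds 2 new (ML, cloud) at salary 5 (ratio 2/5).
Pick 3: C4 adds 2 new (security, devops) at salary 9 (ratio 2/9).
Greedy total salary: 3 + 5 + 9 = 17.

17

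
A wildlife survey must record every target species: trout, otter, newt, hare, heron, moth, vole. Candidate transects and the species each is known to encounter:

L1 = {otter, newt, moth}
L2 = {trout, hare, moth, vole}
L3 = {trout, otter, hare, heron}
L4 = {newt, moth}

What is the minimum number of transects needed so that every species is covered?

3

L1, L2, L3 together cover {trout, otter, newt, hare, heron, moth, vole} — every species.
No 2 of the 4 transects cover everything (all 6 pairs fall short), so 3 is minimum.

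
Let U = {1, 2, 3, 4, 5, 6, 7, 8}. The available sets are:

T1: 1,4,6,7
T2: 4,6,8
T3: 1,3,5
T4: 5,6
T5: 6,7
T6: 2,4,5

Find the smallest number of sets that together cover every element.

4

T1, T2, T3, T6 together cover {1, 2, 3, 4, 5, 6, 7, 8} — every element.
No 3 of the 6 sets cover everything (all 20 triples fall short), so 4 is minimum.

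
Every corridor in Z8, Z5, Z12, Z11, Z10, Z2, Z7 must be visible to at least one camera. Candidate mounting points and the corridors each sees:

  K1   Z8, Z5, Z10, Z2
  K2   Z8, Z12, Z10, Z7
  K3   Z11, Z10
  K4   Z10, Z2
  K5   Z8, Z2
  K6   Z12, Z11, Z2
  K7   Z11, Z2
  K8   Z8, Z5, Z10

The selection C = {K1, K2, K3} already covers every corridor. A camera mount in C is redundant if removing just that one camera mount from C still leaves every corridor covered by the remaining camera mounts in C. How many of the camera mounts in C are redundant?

0

Drop K1: Z5, Z2 uncovered — not redundant.
Drop K2: Z12, Z7 uncovered — not redundant.
Drop K3: Z11 uncovered — not redundant.
None of the camera mounts in C is redundant.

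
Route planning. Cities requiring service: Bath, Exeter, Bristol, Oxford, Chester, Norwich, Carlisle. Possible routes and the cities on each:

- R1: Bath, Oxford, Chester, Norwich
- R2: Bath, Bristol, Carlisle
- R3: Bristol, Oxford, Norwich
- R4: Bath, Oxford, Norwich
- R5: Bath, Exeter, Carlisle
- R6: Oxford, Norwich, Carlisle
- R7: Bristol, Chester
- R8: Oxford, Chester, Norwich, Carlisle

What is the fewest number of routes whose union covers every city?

R1, R2, R5 together cover {Bath, Exeter, Bristol, Oxford, Chester, Norwich, Carlisle} — every city.
No 2 of the 8 routes cover everything (all 28 pairs fall short), so 3 is minimum.

3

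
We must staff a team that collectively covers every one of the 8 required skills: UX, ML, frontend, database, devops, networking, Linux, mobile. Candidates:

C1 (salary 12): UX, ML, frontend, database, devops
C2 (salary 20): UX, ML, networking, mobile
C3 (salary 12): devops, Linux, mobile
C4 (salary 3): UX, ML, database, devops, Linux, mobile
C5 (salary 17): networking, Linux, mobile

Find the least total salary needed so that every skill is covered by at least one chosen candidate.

29

C1, C5 cover every skill at salary 12 + 17 = 29.
Any cover uses at least 2 candidates; among all covering selections none totals below 29.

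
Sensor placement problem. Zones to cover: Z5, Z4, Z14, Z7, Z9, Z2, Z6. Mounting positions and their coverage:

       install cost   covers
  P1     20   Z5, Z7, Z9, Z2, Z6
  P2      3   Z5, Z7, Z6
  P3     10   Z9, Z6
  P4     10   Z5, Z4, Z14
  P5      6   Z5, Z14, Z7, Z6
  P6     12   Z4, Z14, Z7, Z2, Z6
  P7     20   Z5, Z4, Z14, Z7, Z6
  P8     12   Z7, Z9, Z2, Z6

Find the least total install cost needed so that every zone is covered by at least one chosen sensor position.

22

P4, P8 cover every zone at install cost 10 + 12 = 22.
Any cover uses at least 2 sensor positions; among all covering selections none totals below 22.
Greedy by coverage-per-install cost would pick P2, P6, P3 for 25 — worse than the optimum 22.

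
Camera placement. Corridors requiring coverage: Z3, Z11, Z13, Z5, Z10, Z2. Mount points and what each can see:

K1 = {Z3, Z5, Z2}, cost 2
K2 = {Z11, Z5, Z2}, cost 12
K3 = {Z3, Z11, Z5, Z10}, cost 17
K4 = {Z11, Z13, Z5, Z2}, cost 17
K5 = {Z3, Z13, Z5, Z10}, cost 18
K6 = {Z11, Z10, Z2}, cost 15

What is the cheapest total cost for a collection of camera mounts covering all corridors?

30

K2, K5 cover every corridor at cost 12 + 18 = 30.
Any cover uses at least 2 camera mounts; among all covering selections none totals below 30.
Greedy by coverage-per-cost would pick K1, K6, K4 for 34 — worse than the optimum 30.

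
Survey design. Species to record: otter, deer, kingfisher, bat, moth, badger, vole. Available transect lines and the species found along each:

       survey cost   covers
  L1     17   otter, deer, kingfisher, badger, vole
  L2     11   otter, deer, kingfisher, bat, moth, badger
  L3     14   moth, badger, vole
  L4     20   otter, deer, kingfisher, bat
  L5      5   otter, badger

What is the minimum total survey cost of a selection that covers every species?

25

L2, L3 cover every species at survey cost 11 + 14 = 25.
Any cover uses at least 2 transects; among all covering selections none totals below 25.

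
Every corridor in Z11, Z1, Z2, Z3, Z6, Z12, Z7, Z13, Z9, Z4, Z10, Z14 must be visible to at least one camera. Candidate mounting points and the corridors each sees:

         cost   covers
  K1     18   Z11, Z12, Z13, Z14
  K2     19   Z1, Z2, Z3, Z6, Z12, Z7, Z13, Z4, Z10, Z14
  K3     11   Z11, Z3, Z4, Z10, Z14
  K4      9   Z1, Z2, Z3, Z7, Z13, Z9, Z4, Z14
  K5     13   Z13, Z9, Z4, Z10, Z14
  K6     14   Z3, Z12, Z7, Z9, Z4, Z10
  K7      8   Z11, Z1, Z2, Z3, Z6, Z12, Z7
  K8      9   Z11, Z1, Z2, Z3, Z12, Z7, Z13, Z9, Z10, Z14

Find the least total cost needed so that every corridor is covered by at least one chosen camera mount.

K5, K7 cover every corridor at cost 13 + 8 = 21.
Any cover uses at least 2 camera mounts; among all covering selections none totals below 21.
Greedy by coverage-per-cost would pick K8, K7, K4 for 26 — worse than the optimum 21.

21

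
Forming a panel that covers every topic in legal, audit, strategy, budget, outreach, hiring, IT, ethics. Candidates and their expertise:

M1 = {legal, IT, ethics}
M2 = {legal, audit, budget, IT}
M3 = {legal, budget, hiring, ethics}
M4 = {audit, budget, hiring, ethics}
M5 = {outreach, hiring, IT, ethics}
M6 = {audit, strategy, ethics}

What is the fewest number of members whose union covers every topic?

M2, M5, M6 together cover {legal, audit, strategy, budget, outreach, hiring, IT, ethics} — every topic.
No 2 of the 6 members cover everything (all 15 pairs fall short), so 3 is minimum.

3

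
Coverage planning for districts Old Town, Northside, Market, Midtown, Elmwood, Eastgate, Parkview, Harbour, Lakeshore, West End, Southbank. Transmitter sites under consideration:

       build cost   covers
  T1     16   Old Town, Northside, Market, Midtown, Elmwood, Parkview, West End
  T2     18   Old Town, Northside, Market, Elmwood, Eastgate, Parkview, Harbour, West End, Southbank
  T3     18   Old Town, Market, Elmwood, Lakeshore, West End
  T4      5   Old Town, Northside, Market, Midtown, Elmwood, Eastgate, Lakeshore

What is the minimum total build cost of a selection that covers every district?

23

T2, T4 cover every district at build cost 18 + 5 = 23.
Any cover uses at least 2 transmitter sites; among all covering selections none totals below 23.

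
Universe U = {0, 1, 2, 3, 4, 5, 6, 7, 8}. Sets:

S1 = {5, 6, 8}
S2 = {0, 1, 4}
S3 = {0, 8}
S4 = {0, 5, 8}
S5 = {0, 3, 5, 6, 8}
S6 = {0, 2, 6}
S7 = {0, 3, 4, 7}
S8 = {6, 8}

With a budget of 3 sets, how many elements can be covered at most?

Choosing S1, S2, S7 covers {0, 1, 3, 4, 5, 6, 7, 8} — 8 elements.
No choice of 3 sets does better; here 2 is left uncovered.

8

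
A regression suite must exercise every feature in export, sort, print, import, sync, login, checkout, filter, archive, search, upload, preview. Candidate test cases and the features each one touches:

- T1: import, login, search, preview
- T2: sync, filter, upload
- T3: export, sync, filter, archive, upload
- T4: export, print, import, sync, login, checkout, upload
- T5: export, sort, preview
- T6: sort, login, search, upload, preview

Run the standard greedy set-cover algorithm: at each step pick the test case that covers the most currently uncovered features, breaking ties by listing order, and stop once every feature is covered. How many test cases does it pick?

Pick 1: T4 covers 7 new features (export, print, import, sync, login, checkout, upload).
Pick 2: T6 covers 3 new features (sort, search, preview).
Pick 3: T3 covers 2 new features (filter, archive).
Greedy uses 3 test cases.

3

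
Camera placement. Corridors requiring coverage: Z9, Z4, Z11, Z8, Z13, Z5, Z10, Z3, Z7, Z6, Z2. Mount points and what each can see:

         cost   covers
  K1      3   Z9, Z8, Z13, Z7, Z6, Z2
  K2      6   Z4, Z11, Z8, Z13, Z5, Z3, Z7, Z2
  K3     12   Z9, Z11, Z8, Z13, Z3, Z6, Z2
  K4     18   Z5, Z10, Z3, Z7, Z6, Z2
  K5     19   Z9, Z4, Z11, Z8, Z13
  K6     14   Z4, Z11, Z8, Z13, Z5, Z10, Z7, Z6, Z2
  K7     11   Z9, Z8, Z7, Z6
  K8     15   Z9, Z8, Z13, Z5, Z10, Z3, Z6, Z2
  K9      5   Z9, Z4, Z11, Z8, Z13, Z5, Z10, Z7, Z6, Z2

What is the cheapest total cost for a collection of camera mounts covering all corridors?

11

K2, K9 cover every corridor at cost 6 + 5 = 11.
Any cover uses at least 2 camera mounts; among all covering selections none totals below 11.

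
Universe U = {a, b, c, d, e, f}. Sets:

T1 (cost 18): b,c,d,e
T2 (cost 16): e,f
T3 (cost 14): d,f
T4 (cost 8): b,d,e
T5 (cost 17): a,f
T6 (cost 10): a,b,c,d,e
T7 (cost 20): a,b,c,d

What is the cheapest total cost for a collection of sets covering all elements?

24

T3, T6 cover every element at cost 14 + 10 = 24.
Any cover uses at least 2 sets; among all covering selections none totals below 24.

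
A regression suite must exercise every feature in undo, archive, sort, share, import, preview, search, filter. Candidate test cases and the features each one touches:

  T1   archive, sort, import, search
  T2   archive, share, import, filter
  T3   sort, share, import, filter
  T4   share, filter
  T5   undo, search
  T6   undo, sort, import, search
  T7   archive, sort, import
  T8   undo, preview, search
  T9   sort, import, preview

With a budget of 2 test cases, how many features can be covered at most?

7

Choosing T2, T6 covers {undo, archive, sort, share, import, search, filter} — 7 features.
No choice of 2 test cases does better; here preview is left uncovered.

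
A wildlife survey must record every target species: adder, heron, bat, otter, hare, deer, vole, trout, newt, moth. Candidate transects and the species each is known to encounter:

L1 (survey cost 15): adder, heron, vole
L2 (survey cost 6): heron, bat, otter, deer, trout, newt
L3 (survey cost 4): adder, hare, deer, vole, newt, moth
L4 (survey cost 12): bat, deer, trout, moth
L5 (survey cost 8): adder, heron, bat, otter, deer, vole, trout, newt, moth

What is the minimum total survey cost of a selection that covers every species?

L2, L3 cover every species at survey cost 6 + 4 = 10.
Any cover uses at least 2 transects; among all covering selections none totals below 10.

10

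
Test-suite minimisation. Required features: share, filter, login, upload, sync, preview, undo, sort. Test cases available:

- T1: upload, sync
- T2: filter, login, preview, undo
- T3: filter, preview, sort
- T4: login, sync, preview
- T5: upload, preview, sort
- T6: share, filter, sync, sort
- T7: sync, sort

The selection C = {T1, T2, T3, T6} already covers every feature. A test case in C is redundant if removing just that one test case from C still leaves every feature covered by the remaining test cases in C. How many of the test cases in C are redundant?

1

Drop T1: upload uncovered — not redundant.
Drop T2: login, undo uncovered — not redundant.
Drop T3: the rest still cover every feature — redundant.
Drop T6: share uncovered — not redundant.
1 redundant: T3.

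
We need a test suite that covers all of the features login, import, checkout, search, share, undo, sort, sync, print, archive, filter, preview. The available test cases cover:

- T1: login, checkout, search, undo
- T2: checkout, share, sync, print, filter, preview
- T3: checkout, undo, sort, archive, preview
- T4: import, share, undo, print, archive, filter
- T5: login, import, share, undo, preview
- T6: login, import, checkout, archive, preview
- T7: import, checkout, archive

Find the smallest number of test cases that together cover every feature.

T1, T2, T3, T4 together cover {login, import, checkout, search, share, undo, sort, sync, print, archive, filter, preview} — every feature.
No 3 of the 7 test cases cover everything (all 35 triples fall short), so 4 is minimum.

4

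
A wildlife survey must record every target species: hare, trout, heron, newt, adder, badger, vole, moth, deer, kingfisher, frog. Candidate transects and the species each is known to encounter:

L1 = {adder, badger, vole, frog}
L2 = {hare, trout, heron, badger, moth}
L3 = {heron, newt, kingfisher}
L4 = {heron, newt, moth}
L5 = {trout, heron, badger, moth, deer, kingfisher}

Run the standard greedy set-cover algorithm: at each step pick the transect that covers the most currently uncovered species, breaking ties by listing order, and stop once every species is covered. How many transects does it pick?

4

Pick 1: L5 covers 6 new species (trout, heron, badger, moth, deer, kingfisher).
Pick 2: L1 covers 3 new species (adder, vole, frog).
Pick 3: L2 covers 1 new species (hare).
Pick 4: L3 covers 1 new species (newt).
Greedy uses 4 transects.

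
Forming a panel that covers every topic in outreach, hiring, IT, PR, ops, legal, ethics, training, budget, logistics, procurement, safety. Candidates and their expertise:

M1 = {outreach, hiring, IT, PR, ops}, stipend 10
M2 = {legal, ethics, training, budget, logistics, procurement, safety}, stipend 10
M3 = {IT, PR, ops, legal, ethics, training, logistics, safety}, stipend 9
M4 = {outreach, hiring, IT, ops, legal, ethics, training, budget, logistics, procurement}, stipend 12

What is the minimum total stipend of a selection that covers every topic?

M1, M2 cover every topic at stipend 10 + 10 = 20.
Any cover uses at least 2 members; among all covering selections none totals below 20.
Greedy by coverage-per-stipend would pick M3, M4 for 21 — worse than the optimum 20.

20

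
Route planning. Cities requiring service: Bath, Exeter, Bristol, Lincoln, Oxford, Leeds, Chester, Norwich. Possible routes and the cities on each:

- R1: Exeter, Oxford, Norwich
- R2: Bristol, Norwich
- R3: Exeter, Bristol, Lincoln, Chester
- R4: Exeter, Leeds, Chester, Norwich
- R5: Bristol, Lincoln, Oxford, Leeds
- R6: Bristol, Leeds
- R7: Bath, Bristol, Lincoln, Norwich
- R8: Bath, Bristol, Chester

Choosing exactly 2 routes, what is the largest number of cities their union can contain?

Choosing R4, R5 covers {Exeter, Bristol, Lincoln, Oxford, Leeds, Chester, Norwich} — 7 cities.
No choice of 2 routes does better; here Bath is left uncovered.

7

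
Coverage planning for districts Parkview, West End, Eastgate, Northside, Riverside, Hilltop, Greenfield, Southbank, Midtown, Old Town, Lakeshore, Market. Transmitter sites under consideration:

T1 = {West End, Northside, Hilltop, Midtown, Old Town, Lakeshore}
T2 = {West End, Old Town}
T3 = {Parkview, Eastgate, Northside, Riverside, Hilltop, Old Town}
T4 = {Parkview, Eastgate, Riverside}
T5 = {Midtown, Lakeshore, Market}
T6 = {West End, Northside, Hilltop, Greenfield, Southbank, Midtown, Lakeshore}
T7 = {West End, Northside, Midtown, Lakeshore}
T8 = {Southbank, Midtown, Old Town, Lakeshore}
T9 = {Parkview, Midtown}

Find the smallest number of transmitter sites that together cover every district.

T3, T5, T6 together cover {Parkview, West End, Eastgate, Northside, Riverside, Hilltop, Greenfield, Southbank, Midtown, Old Town, Lakeshore, Market} — every district.
No 2 of the 9 transmitter sites cover everything (all 36 pairs fall short), so 3 is minimum.

3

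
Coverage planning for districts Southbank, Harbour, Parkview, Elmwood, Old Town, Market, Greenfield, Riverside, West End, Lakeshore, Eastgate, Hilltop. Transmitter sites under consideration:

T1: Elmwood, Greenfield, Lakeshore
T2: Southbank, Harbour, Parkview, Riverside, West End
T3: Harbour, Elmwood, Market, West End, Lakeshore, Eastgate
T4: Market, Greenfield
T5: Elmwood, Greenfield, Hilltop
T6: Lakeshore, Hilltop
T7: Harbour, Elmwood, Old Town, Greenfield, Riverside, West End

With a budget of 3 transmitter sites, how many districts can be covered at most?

Choosing T2, T3, T5 covers {Southbank, Harbour, Parkview, Elmwood, Market, Greenfield, Riverside, West End, Lakeshore, Eastgate, Hilltop} — 11 districts.
No choice of 3 transmitter sites does better; here Old Town is left uncovered.

11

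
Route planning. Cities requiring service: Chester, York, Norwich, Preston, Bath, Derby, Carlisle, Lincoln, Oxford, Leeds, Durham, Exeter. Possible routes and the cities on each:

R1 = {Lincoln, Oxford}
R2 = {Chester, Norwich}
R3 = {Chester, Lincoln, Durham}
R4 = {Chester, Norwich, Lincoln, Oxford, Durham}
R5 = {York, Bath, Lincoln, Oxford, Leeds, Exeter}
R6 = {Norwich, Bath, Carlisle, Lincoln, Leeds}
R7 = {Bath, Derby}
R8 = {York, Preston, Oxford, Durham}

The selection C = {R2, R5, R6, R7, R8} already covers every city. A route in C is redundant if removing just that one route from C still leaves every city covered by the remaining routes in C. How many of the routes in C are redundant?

0

Drop R2: Chester uncovered — not redundant.
Drop R5: Exeter uncovered — not redundant.
Drop R6: Carlisle uncovered — not redundant.
Drop R7: Derby uncovered — not redundant.
Drop R8: Preston, Durham uncovered — not redundant.
None of the routes in C is redundant.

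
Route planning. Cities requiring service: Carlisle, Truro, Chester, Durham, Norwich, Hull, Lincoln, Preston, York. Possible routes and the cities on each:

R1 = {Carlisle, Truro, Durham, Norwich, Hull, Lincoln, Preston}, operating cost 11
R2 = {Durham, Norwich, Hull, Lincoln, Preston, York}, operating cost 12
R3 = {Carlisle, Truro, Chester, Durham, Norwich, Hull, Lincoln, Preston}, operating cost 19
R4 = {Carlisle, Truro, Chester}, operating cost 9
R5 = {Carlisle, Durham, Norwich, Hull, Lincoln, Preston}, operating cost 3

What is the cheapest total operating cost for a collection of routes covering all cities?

R2, R4 cover every city at operating cost 12 + 9 = 21.
Any cover uses at least 2 routes; among all covering selections none totals below 21.
Greedy by coverage-per-operating cost would pick R5, R4, R2 for 24 — worse than the optimum 21.

21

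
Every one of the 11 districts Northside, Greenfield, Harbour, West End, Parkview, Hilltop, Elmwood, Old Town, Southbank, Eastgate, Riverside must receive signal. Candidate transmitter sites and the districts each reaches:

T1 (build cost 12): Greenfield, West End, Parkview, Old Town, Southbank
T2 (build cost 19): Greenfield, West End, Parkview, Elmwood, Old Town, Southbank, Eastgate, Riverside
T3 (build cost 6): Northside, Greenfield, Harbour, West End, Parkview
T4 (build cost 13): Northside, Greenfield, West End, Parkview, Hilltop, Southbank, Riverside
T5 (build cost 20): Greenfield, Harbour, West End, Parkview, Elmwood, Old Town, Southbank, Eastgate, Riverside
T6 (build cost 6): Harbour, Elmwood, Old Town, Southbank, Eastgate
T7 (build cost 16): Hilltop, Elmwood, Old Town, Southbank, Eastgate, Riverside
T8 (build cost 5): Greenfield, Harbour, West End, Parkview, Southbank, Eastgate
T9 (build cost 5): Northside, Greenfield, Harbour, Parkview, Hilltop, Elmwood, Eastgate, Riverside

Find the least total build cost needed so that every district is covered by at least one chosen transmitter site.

16

T6, T8, T9 cover every district at build cost 6 + 5 + 5 = 16.
Any cover uses at least 2 transmitter sites; among all covering selections none totals below 16.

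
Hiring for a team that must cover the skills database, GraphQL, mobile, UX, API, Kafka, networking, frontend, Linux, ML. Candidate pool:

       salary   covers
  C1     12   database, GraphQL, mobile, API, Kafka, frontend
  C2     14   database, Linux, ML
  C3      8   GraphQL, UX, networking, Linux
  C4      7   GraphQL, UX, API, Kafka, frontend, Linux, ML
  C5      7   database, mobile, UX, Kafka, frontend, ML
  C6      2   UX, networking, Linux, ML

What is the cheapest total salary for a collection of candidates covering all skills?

C1, C6 cover every skill at salary 12 + 2 = 14.
Any cover uses at least 2 candidates; among all covering selections none totals below 14.
Greedy by coverage-per-salary would pick C6, C4, C5 for 16 — worse than the optimum 14.

14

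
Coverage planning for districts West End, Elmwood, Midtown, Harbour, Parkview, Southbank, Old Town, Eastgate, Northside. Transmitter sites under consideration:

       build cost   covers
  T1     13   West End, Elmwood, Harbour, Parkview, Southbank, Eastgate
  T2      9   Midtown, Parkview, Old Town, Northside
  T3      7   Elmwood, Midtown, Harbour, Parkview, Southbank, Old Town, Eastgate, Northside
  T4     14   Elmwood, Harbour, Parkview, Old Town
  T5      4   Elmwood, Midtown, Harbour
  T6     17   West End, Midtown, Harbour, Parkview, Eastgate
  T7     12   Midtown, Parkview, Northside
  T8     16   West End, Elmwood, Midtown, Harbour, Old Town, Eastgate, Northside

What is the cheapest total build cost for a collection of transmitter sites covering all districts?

20

T1, T3 cover every district at build cost 13 + 7 = 20.
Any cover uses at least 2 transmitter sites; among all covering selections none totals below 20.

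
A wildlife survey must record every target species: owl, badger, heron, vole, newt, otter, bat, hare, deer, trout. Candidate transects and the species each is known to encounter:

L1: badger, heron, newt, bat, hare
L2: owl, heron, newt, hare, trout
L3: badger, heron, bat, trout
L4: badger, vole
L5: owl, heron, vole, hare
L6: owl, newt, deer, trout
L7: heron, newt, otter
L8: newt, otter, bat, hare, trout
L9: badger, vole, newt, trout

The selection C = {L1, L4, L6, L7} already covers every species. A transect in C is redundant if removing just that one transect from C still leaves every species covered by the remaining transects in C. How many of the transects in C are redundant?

0

Drop L1: bat, hare uncovered — not redundant.
Drop L4: vole uncovered — not redundant.
Drop L6: owl, deer, trout uncovered — not redundant.
Drop L7: otter uncovered — not redundant.
None of the transects in C is redundant.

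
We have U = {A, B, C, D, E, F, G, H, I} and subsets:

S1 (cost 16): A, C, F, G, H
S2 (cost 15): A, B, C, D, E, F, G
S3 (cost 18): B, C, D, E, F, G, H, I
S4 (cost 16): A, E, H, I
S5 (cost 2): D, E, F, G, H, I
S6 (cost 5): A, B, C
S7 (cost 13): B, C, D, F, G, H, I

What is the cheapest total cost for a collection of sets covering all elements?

7

S5, S6 cover every element at cost 2 + 5 = 7.
Any cover uses at least 2 sets; among all covering selections none totals below 7.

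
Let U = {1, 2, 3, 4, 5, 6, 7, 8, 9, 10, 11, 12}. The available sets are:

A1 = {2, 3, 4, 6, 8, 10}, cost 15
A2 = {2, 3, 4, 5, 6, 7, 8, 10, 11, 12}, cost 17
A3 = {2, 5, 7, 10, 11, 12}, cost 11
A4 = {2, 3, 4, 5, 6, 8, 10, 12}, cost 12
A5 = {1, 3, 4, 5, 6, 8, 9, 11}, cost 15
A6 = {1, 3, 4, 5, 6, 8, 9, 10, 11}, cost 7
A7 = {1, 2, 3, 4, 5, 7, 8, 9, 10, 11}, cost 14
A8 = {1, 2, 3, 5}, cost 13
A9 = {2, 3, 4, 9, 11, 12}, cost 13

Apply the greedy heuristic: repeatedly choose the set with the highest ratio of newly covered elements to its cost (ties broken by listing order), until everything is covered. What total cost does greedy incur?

Pick 1: A6 adds 9 new (1, 3, 4, 5, 6, 8, 9, 10, 11) at cost 7 (ratio 9/7).
Pick 2: A3 adds 3 new (2, 7, 12) at cost 11 (ratio 3/11).
Greedy total cost: 7 + 11 = 18.

18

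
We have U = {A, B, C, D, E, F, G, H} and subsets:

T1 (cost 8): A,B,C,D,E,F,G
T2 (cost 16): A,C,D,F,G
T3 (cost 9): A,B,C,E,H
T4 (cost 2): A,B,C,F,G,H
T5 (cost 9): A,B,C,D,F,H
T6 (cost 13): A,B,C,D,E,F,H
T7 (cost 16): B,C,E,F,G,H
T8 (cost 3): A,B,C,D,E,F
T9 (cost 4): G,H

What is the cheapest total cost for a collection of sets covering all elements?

T4, T8 cover every element at cost 2 + 3 = 5.
Any cover uses at least 2 sets; among all covering selections none totals below 5.

5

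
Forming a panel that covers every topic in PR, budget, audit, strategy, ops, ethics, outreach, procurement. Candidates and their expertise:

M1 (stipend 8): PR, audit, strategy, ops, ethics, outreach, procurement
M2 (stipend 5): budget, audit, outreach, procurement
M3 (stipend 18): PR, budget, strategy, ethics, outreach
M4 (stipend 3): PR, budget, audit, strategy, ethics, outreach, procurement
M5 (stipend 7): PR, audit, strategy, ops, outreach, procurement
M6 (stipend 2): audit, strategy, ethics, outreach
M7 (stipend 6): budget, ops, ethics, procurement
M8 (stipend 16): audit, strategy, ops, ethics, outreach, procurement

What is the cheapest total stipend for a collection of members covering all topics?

M4, M7 cover every topic at stipend 3 + 6 = 9.
Any cover uses at least 2 members; among all covering selections none totals below 9.

9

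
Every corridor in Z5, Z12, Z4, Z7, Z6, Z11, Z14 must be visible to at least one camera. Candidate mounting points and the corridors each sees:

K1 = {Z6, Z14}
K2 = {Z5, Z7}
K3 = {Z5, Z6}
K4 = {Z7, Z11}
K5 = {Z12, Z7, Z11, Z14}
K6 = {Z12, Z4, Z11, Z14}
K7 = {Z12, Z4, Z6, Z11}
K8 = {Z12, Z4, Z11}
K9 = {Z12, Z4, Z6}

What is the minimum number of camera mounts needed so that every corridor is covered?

K1, K2, K6 together cover {Z5, Z12, Z4, Z7, Z6, Z11, Z14} — every corridor.
No 2 of the 9 camera mounts cover everything (all 36 pairs fall short), so 3 is minimum.

3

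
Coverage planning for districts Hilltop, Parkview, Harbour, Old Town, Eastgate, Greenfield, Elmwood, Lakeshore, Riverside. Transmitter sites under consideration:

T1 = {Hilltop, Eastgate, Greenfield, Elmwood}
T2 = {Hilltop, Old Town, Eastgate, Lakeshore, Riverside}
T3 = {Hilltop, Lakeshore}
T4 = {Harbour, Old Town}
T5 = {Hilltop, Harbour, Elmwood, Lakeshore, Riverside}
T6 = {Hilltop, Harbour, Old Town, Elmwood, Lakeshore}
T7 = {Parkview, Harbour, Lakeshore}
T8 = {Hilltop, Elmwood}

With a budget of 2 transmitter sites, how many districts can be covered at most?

7

Choosing T1, T2 covers {Hilltop, Old Town, Eastgate, Greenfield, Elmwood, Lakeshore, Riverside} — 7 districts.
No choice of 2 transmitter sites does better; here Parkview, Harbour are left uncovered.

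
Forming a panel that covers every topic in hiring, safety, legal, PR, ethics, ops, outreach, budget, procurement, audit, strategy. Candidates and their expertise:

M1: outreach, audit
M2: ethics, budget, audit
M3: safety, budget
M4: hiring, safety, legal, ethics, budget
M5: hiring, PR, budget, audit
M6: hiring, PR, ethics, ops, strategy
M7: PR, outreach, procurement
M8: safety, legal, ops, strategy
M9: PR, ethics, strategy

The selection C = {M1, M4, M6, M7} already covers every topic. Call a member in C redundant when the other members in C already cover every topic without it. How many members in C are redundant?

0

Drop M1: audit uncovered — not redundant.
Drop M4: safety, legal, budget uncovered — not redundant.
Drop M6: ops, strategy uncovered — not redundant.
Drop M7: procurement uncovered — not redundant.
None of the members in C is redundant.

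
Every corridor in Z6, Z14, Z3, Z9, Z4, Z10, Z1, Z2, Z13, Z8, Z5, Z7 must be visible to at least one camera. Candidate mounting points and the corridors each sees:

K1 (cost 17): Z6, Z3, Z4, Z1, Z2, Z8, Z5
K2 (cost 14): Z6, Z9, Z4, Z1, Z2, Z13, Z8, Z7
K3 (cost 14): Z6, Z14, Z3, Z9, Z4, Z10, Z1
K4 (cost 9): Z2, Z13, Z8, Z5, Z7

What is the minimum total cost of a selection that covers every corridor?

23

K3, K4 cover every corridor at cost 14 + 9 = 23.
Any cover uses at least 2 camera mounts; among all covering selections none totals below 23.
Greedy by coverage-per-cost would pick K2, K3, K4 for 37 — worse than the optimum 23.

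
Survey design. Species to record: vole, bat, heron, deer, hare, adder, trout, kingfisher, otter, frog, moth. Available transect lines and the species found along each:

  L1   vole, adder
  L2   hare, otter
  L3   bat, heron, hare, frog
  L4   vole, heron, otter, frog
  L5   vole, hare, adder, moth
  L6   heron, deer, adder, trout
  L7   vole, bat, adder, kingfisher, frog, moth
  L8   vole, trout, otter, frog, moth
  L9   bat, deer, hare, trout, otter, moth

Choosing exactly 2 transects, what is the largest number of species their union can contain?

Choosing L7, L9 covers {vole, bat, deer, hare, adder, trout, kingfisher, otter, frog, moth} — 10 species.
No choice of 2 transects does better; here heron is left uncovered.

10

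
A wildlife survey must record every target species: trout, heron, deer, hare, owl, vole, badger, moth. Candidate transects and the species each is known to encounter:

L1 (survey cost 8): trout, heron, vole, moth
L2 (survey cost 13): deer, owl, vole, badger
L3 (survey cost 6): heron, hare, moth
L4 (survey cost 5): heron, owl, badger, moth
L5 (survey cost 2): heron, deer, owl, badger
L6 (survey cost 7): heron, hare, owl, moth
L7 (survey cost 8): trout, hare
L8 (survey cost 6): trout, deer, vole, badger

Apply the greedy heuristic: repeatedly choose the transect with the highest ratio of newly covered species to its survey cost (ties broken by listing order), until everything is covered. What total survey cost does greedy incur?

Pick 1: L5 adds 4 new (heron, deer, owl, badger) at survey cost 2 (ratio 4/2).
Pick 2: L1 adds 3 new (trout, vole, moth) at survey cost 8 (ratio 3/8).
Pick 3: L3 adds 1 new (hare) at survey cost 6 (ratio 1/6).
Greedy total survey cost: 2 + 8 + 6 = 16. (The true optimum is 13, so greedy overshoots here.)

16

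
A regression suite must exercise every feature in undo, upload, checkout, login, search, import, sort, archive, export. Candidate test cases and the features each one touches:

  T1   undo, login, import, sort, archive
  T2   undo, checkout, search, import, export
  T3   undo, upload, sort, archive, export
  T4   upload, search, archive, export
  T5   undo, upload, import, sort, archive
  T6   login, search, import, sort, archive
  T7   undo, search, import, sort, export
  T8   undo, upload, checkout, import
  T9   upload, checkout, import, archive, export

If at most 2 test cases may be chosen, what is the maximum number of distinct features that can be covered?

8

Choosing T1, T2 covers {undo, checkout, login, search, import, sort, archive, export} — 8 features.
No choice of 2 test cases does better; here upload is left uncovered.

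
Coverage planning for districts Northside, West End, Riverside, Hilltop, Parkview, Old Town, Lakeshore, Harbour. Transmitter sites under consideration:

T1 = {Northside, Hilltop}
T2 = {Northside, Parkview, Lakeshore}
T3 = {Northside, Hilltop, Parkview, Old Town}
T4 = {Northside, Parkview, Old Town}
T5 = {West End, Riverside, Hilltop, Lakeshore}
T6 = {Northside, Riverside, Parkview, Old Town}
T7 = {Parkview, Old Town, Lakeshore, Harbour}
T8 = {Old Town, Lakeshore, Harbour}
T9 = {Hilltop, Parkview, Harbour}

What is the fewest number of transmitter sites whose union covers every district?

3

T1, T5, T7 together cover {Northside, West End, Riverside, Hilltop, Parkview, Old Town, Lakeshore, Harbour} — every district.
No 2 of the 9 transmitter sites cover everything (all 36 pairs fall short), so 3 is minimum.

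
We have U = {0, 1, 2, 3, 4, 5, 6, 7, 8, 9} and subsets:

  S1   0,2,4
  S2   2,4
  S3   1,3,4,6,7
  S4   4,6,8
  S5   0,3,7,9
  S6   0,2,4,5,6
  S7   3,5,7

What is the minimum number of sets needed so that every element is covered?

S3, S4, S5, S6 together cover {0, 1, 2, 3, 4, 5, 6, 7, 8, 9} — every element.
No 3 of the 7 sets cover everything (all 35 triples fall short), so 4 is minimum.

4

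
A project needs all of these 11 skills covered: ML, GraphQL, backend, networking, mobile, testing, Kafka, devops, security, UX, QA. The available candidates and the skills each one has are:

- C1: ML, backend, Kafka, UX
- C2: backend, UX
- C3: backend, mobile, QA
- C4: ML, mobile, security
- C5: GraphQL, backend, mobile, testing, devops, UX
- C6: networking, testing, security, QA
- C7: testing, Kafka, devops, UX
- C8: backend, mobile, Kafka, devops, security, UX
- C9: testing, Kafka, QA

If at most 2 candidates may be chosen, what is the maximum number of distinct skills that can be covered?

9

Choosing C5, C6 covers {GraphQL, backend, networking, mobile, testing, devops, security, UX, QA} — 9 skills.
No choice of 2 candidates does better; here ML, Kafka are left uncovered.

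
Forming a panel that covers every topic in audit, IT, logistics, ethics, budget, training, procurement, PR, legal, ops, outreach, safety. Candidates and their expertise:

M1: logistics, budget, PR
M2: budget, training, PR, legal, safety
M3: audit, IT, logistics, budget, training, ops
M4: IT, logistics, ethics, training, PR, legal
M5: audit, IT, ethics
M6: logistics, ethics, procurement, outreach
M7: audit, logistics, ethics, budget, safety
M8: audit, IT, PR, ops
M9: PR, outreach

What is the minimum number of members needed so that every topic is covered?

3

M2, M3, M6 together cover {audit, IT, logistics, ethics, budget, training, procurement, PR, legal, ops, outreach, safety} — every topic.
No 2 of the 9 members cover everything (all 36 pairs fall short), so 3 is minimum.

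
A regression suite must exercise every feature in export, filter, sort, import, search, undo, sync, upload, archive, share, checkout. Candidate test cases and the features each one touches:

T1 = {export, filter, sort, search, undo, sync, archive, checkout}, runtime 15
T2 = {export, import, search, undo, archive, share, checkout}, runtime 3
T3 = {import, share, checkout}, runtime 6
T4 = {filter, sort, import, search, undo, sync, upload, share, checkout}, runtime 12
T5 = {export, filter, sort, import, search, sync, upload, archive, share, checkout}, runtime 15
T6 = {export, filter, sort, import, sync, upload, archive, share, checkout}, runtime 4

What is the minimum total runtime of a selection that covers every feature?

7

T2, T6 cover every feature at runtime 3 + 4 = 7.
Any cover uses at least 2 test cases; among all covering selections none totals below 7.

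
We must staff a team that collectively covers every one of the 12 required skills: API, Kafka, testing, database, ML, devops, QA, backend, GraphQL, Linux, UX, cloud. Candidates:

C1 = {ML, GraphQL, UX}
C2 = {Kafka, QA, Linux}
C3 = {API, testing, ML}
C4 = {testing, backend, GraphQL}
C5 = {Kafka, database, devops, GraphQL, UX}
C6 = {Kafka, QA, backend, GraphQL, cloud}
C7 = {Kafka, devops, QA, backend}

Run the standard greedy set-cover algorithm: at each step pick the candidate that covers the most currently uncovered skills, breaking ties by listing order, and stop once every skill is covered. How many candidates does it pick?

4

Pick 1: C5 covers 5 new skills (Kafka, database, devops, GraphQL, UX).
Pick 2: C3 covers 3 new skills (API, testing, ML).
Pick 3: C6 covers 3 new skills (QA, backend, cloud).
Pick 4: C2 covers 1 new skills (Linux).
Greedy uses 4 candidates.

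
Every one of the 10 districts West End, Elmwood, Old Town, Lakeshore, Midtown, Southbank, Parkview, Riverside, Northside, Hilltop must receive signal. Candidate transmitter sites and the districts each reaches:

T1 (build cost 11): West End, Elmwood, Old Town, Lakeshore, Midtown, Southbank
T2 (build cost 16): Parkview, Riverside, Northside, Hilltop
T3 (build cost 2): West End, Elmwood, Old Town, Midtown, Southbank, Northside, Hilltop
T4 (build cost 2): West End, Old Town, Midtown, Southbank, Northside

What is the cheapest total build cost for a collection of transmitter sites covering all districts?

T1, T2 cover every district at build cost 11 + 16 = 27.
Any cover uses at least 2 transmitter sites; among all covering selections none totals below 27.

27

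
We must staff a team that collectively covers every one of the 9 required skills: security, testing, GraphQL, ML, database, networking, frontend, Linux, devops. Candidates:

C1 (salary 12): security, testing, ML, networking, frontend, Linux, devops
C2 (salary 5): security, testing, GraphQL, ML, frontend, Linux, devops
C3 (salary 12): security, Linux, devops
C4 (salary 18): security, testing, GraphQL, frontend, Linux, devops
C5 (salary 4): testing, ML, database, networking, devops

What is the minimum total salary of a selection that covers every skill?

9

C2, C5 cover every skill at salary 5 + 4 = 9.
Any cover uses at least 2 candidates; among all covering selections none totals below 9.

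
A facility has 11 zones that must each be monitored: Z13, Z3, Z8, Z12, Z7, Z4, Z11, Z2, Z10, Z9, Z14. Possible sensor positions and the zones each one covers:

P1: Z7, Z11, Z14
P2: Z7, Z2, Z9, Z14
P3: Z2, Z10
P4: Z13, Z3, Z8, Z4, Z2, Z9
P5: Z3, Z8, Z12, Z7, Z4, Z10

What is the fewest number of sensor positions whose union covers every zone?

P1, P4, P5 together cover {Z13, Z3, Z8, Z12, Z7, Z4, Z11, Z2, Z10, Z9, Z14} — every zone.
No 2 of the 5 sensor positions cover everything (all 10 pairs fall short), so 3 is minimum.

3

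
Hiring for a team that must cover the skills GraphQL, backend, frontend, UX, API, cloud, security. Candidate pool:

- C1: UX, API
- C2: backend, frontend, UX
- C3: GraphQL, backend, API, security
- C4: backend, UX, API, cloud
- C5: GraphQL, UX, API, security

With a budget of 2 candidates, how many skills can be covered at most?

Choosing C2, C3 covers {GraphQL, backend, frontend, UX, API, security} — 6 skills.
No choice of 2 candidates does better; here cloud is left uncovered.

6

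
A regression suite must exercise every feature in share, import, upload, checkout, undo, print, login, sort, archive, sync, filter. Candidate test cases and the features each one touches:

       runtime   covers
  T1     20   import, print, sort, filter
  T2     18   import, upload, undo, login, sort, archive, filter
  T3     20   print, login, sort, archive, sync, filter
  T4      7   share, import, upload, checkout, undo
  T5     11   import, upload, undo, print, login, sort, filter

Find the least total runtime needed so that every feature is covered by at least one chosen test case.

T3, T4 cover every feature at runtime 20 + 7 = 27.
Any cover uses at least 2 test cases; among all covering selections none totals below 27.

27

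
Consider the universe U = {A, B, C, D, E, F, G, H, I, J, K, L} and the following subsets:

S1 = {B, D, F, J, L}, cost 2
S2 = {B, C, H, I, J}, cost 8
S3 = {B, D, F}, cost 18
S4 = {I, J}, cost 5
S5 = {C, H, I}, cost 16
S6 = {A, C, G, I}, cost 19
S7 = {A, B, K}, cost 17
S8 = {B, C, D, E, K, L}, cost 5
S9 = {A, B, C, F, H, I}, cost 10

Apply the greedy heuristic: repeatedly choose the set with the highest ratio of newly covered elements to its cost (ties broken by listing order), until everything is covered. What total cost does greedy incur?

36

Pick 1: S1 adds 5 new (B, D, F, J, L) at cost 2 (ratio 5/2).
Pick 2: S8 adds 3 new (C, E, K) at cost 5 (ratio 3/5).
Pick 3: S9 adds 3 new (A, H, I) at cost 10 (ratio 3/10).
Pick 4: S6 adds 1 new (G) at cost 19 (ratio 1/19).
Greedy total cost: 2 + 5 + 10 + 19 = 36. (The true optimum is 34, so greedy overshoots here.)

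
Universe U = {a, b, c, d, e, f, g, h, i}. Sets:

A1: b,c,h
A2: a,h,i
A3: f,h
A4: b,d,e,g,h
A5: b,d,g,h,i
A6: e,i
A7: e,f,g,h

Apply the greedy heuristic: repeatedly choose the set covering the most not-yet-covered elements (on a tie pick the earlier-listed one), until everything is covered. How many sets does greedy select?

Pick 1: A4 covers 5 new elements (b, d, e, g, h).
Pick 2: A2 covers 2 new elements (a, i).
Pick 3: A1 covers 1 new elements (c).
Pick 4: A3 covers 1 new elements (f).
Greedy uses 4 sets.

4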